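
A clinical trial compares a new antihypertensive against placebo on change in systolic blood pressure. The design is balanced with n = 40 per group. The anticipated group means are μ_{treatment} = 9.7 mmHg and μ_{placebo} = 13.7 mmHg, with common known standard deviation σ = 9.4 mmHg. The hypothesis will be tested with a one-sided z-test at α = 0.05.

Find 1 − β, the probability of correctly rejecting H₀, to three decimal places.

Standardized effect: d = |μ_{treatment} − μ_{placebo}| / σ = |9.7 − 13.7| / 9.4 = 0.4255
Noncentrality parameter: δ = d·√(n/2) = 0.4255 × √(40/2) = 1.9030
Critical value for a one-sided test at α = 0.05: z_α = 1.645.
Power = Φ(δ − 1.645) = Φ(0.258) = 0.6019.

Power ≈ 0.602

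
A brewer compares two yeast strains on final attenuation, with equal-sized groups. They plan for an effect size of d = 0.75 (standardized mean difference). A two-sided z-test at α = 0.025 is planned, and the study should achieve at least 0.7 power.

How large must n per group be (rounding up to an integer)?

For power 0.7 need Φ(δ − z_{0.0125}) = 0.7, so δ = z_{0.0125} + z_{0.30} = 2.241 + 0.524 = 2.766.
(Ignoring the negligible lower-tail rejection probability gives the usual closed-form inversion.)
δ = d·√(n/2) ⇒ n = 2(δ/d)² = 2 × (2.766 / 0.75)² = 27.20.
Round up to the next whole unit.

n = 28 per group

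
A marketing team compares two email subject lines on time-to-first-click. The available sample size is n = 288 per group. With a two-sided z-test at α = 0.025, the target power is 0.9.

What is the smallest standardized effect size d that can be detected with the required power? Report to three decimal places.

d ≈ 0.294

Need Φ(δ − 2.241) = 0.9, so δ = 2.241 + 1.282 = 3.523.
(The second rejection-region term Φ(−δ − z_{α/2}) is negligible and dropped.)
δ = d·√(n/2) ⇒ d = δ/√(n/2) = 3.523/√(288/2) = 0.2936.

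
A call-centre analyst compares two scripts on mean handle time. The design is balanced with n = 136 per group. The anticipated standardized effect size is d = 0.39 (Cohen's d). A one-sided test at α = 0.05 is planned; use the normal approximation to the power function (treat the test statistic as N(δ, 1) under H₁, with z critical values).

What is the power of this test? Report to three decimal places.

Noncentrality parameter: δ = d·√(n/2) = 0.39 × √(136/2) = 3.2160
One-sided α = 0.05 → critical value z_{0.05} = 1.645.
Power = P(Z > 1.645 − δ) = Φ(1.571) = 0.9419.

Power ≈ 0.942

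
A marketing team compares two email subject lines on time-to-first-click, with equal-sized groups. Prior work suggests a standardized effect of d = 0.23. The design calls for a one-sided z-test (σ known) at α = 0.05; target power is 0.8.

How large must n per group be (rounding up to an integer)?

n = 234 per group

For power 0.8 need Φ(δ − z_{0.05}) = 0.8, so δ = z_{0.05} + z_{0.20} = 1.645 + 0.842 = 2.486.
δ = d·√(n/2) ⇒ n = 2(δ/d)² = 2 × (2.486 / 0.23)² = 233.75.
Round up to the next whole unit.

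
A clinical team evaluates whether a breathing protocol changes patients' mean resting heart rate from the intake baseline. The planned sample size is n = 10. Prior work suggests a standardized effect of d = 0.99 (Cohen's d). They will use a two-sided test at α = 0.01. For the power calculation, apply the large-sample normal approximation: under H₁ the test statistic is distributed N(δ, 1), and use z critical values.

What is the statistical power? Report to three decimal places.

Noncentrality parameter: δ = d·√n = 0.99 × √10 = 3.1307
Critical value for a two-sided test at α = 0.01: z_{α/2} = 2.576.
Power = Φ(δ − 2.576) + Φ(−δ − 2.576) = Φ(0.555) + Φ(-5.706) = 0.7105 + 0.0000 = 0.7105.

Power ≈ 0.710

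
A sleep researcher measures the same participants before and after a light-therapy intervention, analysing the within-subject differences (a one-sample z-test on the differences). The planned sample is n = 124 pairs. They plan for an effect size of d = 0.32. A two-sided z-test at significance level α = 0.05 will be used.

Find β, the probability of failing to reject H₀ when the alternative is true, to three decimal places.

β ≈ 0.054

Noncentrality parameter: δ = d·√n = 0.32 × √124 = 3.5634
Critical value for a two-sided test at α = 0.05: z_{α/2} = 1.960.
Power = Φ(δ − 1.960) + Φ(−δ − 1.960) = Φ(1.603) + Φ(-5.523) = 0.9456 + 0.0000 = 0.9456.
Type II error: β = 1 − power = 1 − 0.9456 = 0.0544.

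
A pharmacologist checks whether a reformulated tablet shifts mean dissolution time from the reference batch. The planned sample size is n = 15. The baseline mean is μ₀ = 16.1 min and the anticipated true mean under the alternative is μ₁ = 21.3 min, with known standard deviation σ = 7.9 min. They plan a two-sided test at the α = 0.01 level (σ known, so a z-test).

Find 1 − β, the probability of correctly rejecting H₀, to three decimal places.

Power ≈ 0.489

Standardized effect: d = |μ₁ − μ₀| / σ = |21.3 − 16.1| / 7.9 = 0.6582
Noncentrality parameter: δ = d·√n = 0.6582 × √15 = 2.5493
Critical value for a two-sided test at α = 0.01: z_{α/2} = 2.576.
Power = Φ(δ − 2.576) + Φ(−δ − 2.576) = Φ(-0.027) + Φ(-5.125) = 0.4894 + 0.0000 = 0.4894.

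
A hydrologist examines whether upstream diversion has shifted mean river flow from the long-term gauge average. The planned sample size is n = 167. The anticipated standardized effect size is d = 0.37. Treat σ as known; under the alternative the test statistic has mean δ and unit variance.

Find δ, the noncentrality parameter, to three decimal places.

δ ≈ 4.781

The noncentrality parameter scales effect size by the design's sample-size factor: δ = d·√n = 0.37 × √167 = 4.7815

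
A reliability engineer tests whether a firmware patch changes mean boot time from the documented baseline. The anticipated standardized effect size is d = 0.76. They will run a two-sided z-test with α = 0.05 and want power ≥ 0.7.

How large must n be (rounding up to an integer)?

n = 11

For power 0.7 need Φ(δ − z_{0.025}) = 0.7, so δ = z_{0.025} + z_{0.30} = 1.960 + 0.524 = 2.484.
(The Φ(−δ − z_{α/2}) term is vanishingly small for δ > 0 and is dropped in the standard sample-size formula.)
δ = d·√n ⇒ n = (δ/d)² = (2.484 / 0.76)² = 10.69.
Rounding up, n = 11.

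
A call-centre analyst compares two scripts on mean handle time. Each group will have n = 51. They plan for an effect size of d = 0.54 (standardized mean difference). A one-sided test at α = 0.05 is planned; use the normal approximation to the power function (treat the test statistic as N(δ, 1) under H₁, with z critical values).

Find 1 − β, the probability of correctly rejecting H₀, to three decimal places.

Noncentrality parameter: δ = d·√(n/2) = 0.54 × √(51/2) = 2.7269
One-sided α = 0.05 → critical value z_{0.05} = 1.645.
Power = Φ(δ − 1.645) = Φ(1.082) = 0.8604.

Power ≈ 0.860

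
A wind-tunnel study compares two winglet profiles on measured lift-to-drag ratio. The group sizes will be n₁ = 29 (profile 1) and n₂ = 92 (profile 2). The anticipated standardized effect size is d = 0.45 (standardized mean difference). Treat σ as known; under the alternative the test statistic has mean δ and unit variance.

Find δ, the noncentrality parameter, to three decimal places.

δ ≈ 2.113

The noncentrality parameter scales effect size by the design's sample-size factor: δ = d / √(1/n₁ + 1/n₂) = 0.45 / √(1/29 + 1/92) = 2.1131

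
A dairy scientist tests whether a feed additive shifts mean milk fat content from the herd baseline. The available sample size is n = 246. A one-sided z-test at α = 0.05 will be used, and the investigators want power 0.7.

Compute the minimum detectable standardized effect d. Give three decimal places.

Need Φ(δ − 1.645) = 0.7, so δ = 1.645 + 0.524 = 2.169.
δ = d·√n ⇒ d = δ/√n = 2.169/√246 = 0.1383.

d ≈ 0.138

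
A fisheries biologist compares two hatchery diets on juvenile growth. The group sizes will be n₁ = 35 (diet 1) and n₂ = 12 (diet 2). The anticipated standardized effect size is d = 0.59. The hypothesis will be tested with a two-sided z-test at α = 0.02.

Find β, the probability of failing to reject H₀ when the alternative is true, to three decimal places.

β ≈ 0.713

Noncentrality parameter: δ = d / √(1/n₁ + 1/n₂) = 0.59 / √(1/35 + 1/12) = 1.7637
Two-sided α = 0.02 → critical value z_{0.01} = 2.326.
Power = Φ(δ − 2.326) + Φ(−δ − 2.326) = Φ(-0.563) + Φ(-4.090) = 0.2868 + 0.0000 = 0.2869.
Type II error: β = 1 − power = 1 − 0.2869 = 0.7131.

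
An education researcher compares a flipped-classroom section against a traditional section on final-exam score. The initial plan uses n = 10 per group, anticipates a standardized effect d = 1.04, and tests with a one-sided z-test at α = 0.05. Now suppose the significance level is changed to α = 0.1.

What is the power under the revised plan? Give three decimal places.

δ = d·√(n/2) = 1.04 × √(10/2) = 2.3255 (unchanged). New critical value: z_{0.1} = 1.282.
Revised power = P(Z > 1.282 − δ) = Φ(1.044) = 0.8517.

Power ≈ 0.852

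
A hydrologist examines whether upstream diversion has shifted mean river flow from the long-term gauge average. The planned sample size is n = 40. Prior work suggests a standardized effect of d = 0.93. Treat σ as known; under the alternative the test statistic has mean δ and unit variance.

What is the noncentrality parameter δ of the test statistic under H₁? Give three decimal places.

δ ≈ 5.882

δ = d·√n = 0.93 × √40 = 5.8818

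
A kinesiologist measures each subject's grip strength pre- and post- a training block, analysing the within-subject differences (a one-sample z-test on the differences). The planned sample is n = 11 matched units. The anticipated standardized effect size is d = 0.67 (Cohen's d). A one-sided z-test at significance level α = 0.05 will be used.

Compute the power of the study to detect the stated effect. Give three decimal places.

Noncentrality parameter: δ = d·√n = 0.67 × √11 = 2.2221
Critical value for a one-sided test at α = 0.05: z_α = 1.645.
Power = Φ(δ − 1.645) = Φ(0.577) = 0.7181.

Power ≈ 0.718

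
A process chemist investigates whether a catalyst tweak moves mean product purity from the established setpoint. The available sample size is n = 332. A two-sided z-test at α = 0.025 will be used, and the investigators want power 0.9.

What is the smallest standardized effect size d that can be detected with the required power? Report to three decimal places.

Required noncentrality: δ = z_{0.0125} + z_{0.10} = 2.241 + 1.282 = 3.523.
(Lower-tail contribution to power is negligible for δ > 0.)
δ = d·√n ⇒ d = δ/√n = 3.523/√332 = 0.1933.

d ≈ 0.193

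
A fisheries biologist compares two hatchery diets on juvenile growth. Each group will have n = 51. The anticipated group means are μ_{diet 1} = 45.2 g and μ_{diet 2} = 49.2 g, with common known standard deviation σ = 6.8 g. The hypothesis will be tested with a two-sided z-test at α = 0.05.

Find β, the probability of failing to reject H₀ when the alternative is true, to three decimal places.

Standardized effect: d = |μ_{diet 1} − μ_{diet 2}| / σ = |45.2 − 49.2| / 6.8 = 0.5882
Noncentrality parameter: δ = d·√(n/2) = 0.5882 × √(51/2) = 2.9704
Critical value for a two-sided test at α = 0.05: z_{α/2} = 1.960.
Power = Φ(δ − 1.960) + Φ(−δ − 1.960) = Φ(1.010) + Φ(-4.930) = 0.8439 + 0.0000 = 0.8439.
Type II error: β = 1 − power = 1 − 0.8439 = 0.1561.

β ≈ 0.156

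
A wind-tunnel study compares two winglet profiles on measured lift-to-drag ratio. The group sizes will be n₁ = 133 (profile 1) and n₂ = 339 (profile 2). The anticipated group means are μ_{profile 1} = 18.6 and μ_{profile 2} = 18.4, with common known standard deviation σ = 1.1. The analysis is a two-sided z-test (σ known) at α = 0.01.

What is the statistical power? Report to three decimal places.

Power ≈ 0.212

Standardized effect: d = |μ_{profile 1} − μ_{profile 2}| / σ = |18.6 − 18.4| / 1.1 = 0.1818
Noncentrality parameter: δ = d / √(1/n₁ + 1/n₂) = 0.1818 / √(1/133 + 1/339) = 1.7770
Two-sided α = 0.01 → critical value z_{0.005} = 2.576.
Power = Φ(δ − 2.576) + Φ(−δ − 2.576) = Φ(-0.799) + Φ(-4.353) = 0.2122 + 0.0000 = 0.2122.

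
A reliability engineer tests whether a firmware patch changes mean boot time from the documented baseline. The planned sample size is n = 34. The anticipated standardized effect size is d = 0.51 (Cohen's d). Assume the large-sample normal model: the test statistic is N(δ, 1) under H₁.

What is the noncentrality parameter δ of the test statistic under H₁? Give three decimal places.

δ ≈ 2.974

The noncentrality parameter scales effect size by the design's sample-size factor: δ = d·√n = 0.51 × √34 = 2.9738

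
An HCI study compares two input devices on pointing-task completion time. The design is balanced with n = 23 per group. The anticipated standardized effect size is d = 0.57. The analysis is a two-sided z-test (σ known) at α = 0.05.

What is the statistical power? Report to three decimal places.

Power ≈ 0.489

Noncentrality parameter: δ = d·√(n/2) = 0.57 × √(23/2) = 1.9330
Critical value for a two-sided test at α = 0.05: z_{α/2} = 1.960.
Power = Φ(δ − 1.960) + Φ(−δ − 1.960) = Φ(-0.027) + Φ(-3.893) = 0.4892 + 0.0000 = 0.4893.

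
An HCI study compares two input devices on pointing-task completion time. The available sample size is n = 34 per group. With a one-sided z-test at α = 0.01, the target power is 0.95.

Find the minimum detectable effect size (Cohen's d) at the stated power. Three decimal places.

d ≈ 0.963

Need Φ(δ − 2.326) = 0.95, so δ = 2.326 + 1.645 = 3.971.
δ = d·√(n/2) ⇒ d = δ/√(n/2) = 3.971/√(34/2) = 0.9632.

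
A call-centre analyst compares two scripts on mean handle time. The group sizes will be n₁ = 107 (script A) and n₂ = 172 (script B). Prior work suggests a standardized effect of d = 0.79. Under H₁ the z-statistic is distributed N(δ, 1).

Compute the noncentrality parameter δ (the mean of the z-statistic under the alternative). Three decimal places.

δ ≈ 6.416

The noncentrality parameter scales effect size by the design's sample-size factor: δ = d / √(1/n₁ + 1/n₂) = 0.79 / √(1/107 + 1/172) = 6.4162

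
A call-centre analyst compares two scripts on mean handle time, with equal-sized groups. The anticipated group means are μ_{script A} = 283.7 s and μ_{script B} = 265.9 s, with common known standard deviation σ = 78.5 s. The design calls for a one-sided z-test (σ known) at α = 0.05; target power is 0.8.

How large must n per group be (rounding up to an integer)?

n = 241 per group

Standardized effect: d = |μ_{script A} − μ_{script B}| / σ = |283.7 − 265.9| / 78.5 = 0.2268
Set Φ(δ − 1.645) = 0.8; then δ − 1.645 = Φ⁻¹(0.8) = 0.842, giving δ = 2.486.
δ = d·√(n/2) ⇒ n = 2(δ/d)² = 2 × (2.486 / 0.2268)² = 240.49.
Rounding up, n = 241 per group.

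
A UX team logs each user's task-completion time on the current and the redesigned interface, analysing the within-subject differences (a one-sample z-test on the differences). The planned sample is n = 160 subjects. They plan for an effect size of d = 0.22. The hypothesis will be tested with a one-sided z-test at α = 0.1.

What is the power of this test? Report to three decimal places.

Noncentrality parameter: δ = d·√n = 0.22 × √160 = 2.7828
One-sided α = 0.1 → critical value z_{0.1} = 1.282.
Power = P(Z > 1.282 − δ) = Φ(1.501) = 0.9334.

Power ≈ 0.933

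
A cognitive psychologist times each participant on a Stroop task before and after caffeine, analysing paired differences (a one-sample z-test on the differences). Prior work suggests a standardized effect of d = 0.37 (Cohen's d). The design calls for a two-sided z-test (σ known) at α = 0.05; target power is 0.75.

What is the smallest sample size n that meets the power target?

Set Φ(δ − 1.960) = 0.75; then δ − 1.960 = Φ⁻¹(0.75) = 0.674, giving δ = 2.634.
(Ignoring the negligible lower-tail rejection probability gives the usual closed-form inversion.)
δ = d·√n ⇒ n = (δ/d)² = (2.634 / 0.37)² = 50.70.
Rounding up, n = 51.

n = 51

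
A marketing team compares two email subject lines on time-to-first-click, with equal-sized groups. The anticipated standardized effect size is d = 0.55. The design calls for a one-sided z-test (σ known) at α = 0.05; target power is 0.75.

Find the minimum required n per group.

For power 0.75 need Φ(δ − z_{0.05}) = 0.75, so δ = z_{0.05} + z_{0.25} = 1.645 + 0.674 = 2.319.
δ = d·√(n/2) ⇒ n = 2(δ/d)² = 2 × (2.319 / 0.55)² = 35.57.
Round up to the next whole unit.

n = 36 per group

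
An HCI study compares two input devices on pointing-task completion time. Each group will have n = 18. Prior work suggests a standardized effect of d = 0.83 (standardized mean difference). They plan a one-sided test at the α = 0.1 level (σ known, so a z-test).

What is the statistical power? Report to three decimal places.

Noncentrality parameter: δ = d·√(n/2) = 0.83 × √(18/2) = 2.4900
One-sided α = 0.1 → critical value z_{0.1} = 1.282.
Power = Φ(δ − 1.282) = Φ(1.208) = 0.8866.

Power ≈ 0.887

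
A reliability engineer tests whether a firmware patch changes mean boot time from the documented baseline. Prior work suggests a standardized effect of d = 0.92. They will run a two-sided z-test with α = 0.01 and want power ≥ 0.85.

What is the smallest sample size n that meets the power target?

n = 16

For power 0.85 need Φ(δ − z_{0.005}) = 0.85, so δ = z_{0.005} + z_{0.15} = 2.576 + 1.036 = 3.612.
(Ignoring the negligible lower-tail rejection probability gives the usual closed-form inversion.)
δ = d·√n ⇒ n = (δ/d)² = (3.612 / 0.92)² = 15.42.
Rounding up, n = 16.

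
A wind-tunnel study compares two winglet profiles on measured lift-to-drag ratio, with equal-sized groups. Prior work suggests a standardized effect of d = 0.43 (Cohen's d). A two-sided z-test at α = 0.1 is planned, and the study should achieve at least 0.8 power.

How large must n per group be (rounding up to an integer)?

n = 67 per group

For power 0.8 need Φ(δ − z_{0.05}) = 0.8, so δ = z_{0.05} + z_{0.20} = 1.645 + 0.842 = 2.486.
(The Φ(−δ − z_{α/2}) term is vanishingly small for δ > 0 and is dropped in the standard sample-size formula.)
δ = d·√(n/2) ⇒ n = 2(δ/d)² = 2 × (2.486 / 0.43)² = 66.87.
Round up to the next whole unit.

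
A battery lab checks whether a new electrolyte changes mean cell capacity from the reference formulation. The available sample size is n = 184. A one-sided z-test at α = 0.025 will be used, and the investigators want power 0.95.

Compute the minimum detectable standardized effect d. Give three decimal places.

Need Φ(δ − 1.960) = 0.95, so δ = 1.960 + 1.645 = 3.605.
δ = d·√n ⇒ d = δ/√n = 3.605/√184 = 0.2658.

d ≈ 0.266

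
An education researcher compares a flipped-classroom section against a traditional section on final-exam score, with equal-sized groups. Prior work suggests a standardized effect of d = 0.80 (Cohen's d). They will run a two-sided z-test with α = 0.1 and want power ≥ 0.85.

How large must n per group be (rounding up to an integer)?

For power 0.85 need Φ(δ − z_{0.05}) = 0.85, so δ = z_{0.05} + z_{0.15} = 1.645 + 1.036 = 2.681.
(Ignoring the negligible lower-tail rejection probability gives the usual closed-form inversion.)
δ = d·√(n/2) ⇒ n = 2(δ/d)² = 2 × (2.681 / 0.80)² = 22.47.
Round up to the next whole unit.

n = 23 per group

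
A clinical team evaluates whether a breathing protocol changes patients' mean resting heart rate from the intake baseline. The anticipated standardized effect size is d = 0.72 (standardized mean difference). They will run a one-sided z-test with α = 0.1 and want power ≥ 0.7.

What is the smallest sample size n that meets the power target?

n = 7

For power 0.7 need Φ(δ − z_{0.1}) = 0.7, so δ = z_{0.1} + z_{0.30} = 1.282 + 0.524 = 1.806.
δ = d·√n ⇒ n = (δ/d)² = (1.806 / 0.72)² = 6.29.
Round up to the next whole unit.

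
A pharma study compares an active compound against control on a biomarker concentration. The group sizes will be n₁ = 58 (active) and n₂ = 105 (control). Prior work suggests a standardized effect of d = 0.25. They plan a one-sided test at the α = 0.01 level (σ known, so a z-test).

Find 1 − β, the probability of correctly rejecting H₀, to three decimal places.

Noncentrality parameter: δ = d / √(1/n₁ + 1/n₂) = 0.25 / √(1/58 + 1/105) = 1.5281
Critical value for a one-sided test at α = 0.01: z_α = 2.326.
Power = Φ(δ − 2.326) = Φ(-0.798) = 0.2124.

Power ≈ 0.212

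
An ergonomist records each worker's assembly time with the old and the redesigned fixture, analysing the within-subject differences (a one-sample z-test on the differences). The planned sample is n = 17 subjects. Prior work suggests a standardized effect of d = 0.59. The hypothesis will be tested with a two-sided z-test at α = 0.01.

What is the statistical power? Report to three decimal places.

Noncentrality parameter: λ = d·√n = 0.59 × √17 = 2.4326
Two-sided α = 0.01 → critical value z_{0.005} = 2.576.
Power = Φ(λ − 2.576) + Φ(−λ − 2.576) = Φ(-0.143) + Φ(-5.008) = 0.4431 + 0.0000 = 0.4431.

Power ≈ 0.443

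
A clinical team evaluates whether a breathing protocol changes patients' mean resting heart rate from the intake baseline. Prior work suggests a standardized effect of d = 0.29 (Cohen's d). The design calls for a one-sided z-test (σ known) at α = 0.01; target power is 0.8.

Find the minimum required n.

Set Φ(δ − 2.326) = 0.8; then δ − 2.326 = Φ⁻¹(0.8) = 0.842, giving δ = 3.168.
δ = d·√n ⇒ n = (δ/d)² = (3.168 / 0.29)² = 119.33.
Rounding up, n = 120.

n = 120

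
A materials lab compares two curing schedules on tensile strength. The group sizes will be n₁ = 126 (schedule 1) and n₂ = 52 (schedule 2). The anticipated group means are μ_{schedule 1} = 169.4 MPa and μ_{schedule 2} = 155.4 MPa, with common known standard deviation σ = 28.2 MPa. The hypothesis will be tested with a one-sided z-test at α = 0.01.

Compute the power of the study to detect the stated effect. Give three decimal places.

Power ≈ 0.754

Standardized effect: d = |μ_{schedule 1} − μ_{schedule 2}| / σ = |169.4 − 155.4| / 28.2 = 0.4965
Noncentrality parameter: δ = d / √(1/n₁ + 1/n₂) = 0.4965 / √(1/126 + 1/52) = 3.0120
Critical value for a one-sided test at α = 0.01: z_α = 2.326.
Power = Φ(δ − 2.326) = Φ(0.686) = 0.7535.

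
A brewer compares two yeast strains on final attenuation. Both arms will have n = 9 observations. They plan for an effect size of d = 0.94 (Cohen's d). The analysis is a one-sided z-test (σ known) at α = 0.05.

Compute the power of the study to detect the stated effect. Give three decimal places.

Noncentrality parameter: δ = d·√(n/2) = 0.94 × √(9/2) = 1.9940
Critical value for a one-sided test at α = 0.05: z_α = 1.645.
Power = Φ(δ − 1.645) = Φ(0.349) = 0.6365.

Power ≈ 0.637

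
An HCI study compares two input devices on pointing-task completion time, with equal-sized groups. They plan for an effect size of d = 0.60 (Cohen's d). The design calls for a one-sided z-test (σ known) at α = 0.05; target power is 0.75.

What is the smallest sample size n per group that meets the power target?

Set Φ(δ − 1.645) = 0.75; then δ − 1.645 = Φ⁻¹(0.75) = 0.674, giving δ = 2.319.
δ = d·√(n/2) ⇒ n = 2(δ/d)² = 2 × (2.319 / 0.60)² = 29.89.
Round up to the next whole unit.

n = 30 per group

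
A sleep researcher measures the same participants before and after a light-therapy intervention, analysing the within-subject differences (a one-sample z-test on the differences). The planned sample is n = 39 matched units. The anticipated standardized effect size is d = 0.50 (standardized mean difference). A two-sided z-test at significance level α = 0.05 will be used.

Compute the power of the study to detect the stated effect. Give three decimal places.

Power ≈ 0.877

Noncentrality parameter: δ = d·√n = 0.50 × √39 = 3.1225
Critical value for a two-sided test at α = 0.05: z_{α/2} = 1.960.
Power = Φ(δ − 1.960) + Φ(−δ − 1.960) = Φ(1.163) + Φ(-5.082) = 0.8775 + 0.0000 = 0.8775.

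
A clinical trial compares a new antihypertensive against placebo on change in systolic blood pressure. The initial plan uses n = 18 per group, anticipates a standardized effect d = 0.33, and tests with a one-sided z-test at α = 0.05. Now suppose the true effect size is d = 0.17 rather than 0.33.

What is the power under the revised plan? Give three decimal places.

Power ≈ 0.128

With d = 0.17: δ = d·√(n/2) = 0.17 × √(18/2) = 0.5100. Critical value z_{0.05} = 1.645.
Revised power = P(Z > 1.645 − δ) = Φ(-1.135) = 0.1282.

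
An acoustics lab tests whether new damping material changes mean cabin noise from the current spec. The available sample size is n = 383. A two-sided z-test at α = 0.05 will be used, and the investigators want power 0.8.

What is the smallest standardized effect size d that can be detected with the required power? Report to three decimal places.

Need Φ(δ − 1.960) = 0.8, so δ = 1.960 + 0.842 = 2.802.
(The second rejection-region term Φ(−δ − z_{α/2}) is negligible and dropped.)
δ = d·√n ⇒ d = δ/√n = 2.802/√383 = 0.1432.

d ≈ 0.143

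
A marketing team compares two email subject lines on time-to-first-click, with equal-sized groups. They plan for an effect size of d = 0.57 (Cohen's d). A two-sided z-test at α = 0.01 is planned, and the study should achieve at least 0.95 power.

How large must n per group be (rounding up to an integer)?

n = 110 per group

Set Φ(δ − 2.576) = 0.95; then δ − 2.576 = Φ⁻¹(0.95) = 1.645, giving δ = 4.221.
(Ignoring the negligible lower-tail rejection probability gives the usual closed-form inversion.)
δ = d·√(n/2) ⇒ n = 2(δ/d)² = 2 × (4.221 / 0.57)² = 109.66.
Rounding up, n = 110 per group.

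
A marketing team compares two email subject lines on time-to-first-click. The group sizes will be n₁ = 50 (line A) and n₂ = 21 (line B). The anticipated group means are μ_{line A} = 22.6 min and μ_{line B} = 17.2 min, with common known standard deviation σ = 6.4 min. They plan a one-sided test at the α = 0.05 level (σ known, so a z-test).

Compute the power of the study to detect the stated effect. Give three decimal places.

Standardized effect: d = |μ_{line A} − μ_{line B}| / σ = |22.6 − 17.2| / 6.4 = 0.8438
Noncentrality parameter: λ = d / √(1/n₁ + 1/n₂) = 0.8438 / √(1/50 + 1/21) = 3.2447
Critical value for a one-sided test at α = 0.05: z_α = 1.645.
Power = Φ(λ − 1.645) = Φ(1.600) = 0.9452.

Power ≈ 0.945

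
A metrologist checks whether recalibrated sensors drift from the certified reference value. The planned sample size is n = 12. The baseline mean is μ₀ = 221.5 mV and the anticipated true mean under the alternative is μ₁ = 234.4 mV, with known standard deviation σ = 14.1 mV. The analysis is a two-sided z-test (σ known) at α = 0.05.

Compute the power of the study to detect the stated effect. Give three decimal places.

Standardized effect: d = |μ₁ − μ₀| / σ = |234.4 − 221.5| / 14.1 = 0.9149
Noncentrality parameter: δ = d·√n = 0.9149 × √12 = 3.1693
Two-sided α = 0.05 → critical value z_{0.025} = 1.960.
Power = Φ(δ − 1.960) + Φ(−δ − 1.960) = Φ(1.209) + Φ(-5.129) = 0.8867 + 0.0000 = 0.8867.

Power ≈ 0.887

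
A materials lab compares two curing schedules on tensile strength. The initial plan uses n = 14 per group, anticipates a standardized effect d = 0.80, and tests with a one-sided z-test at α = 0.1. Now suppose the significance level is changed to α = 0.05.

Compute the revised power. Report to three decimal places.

δ = d·√(n/2) = 0.80 × √(14/2) = 2.1166 (unchanged). New critical value: z_{0.05} = 1.645.
Revised power = P(Z > 1.645 − δ) = Φ(0.472) = 0.6814.

Power ≈ 0.681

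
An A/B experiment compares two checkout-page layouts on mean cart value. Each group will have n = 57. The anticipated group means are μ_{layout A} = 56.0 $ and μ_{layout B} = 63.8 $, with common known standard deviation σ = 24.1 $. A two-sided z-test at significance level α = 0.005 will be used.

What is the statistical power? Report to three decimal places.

Power ≈ 0.140

Standardized effect: d = |μ_{layout A} − μ_{layout B}| / σ = |56.0 − 63.8| / 24.1 = 0.3237
Noncentrality parameter: δ = d·√(n/2) = 0.3237 × √(57/2) = 1.7278
Critical value for a two-sided test at α = 0.005: z_{α/2} = 2.807.
Power = Φ(δ − 2.807) + Φ(−δ − 2.807) = Φ(-1.079) + Φ(-4.535) = 0.1402 + 0.0000 = 0.1403.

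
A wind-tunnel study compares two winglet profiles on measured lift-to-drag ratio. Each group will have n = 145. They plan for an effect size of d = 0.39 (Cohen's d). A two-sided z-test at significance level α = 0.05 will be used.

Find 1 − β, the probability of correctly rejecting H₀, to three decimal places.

Power ≈ 0.913

Noncentrality parameter: δ = d·√(n/2) = 0.39 × √(145/2) = 3.3207
Two-sided α = 0.05 → critical value z_{0.025} = 1.960.
Power = Φ(δ − 1.960) + Φ(−δ − 1.960) = Φ(1.361) + Φ(-5.281) = 0.9132 + 0.0000 = 0.9132.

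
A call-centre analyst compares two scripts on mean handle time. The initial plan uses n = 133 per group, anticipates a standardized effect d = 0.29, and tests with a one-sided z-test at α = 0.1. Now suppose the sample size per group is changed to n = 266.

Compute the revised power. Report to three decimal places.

Power ≈ 0.980

With n = 266 per group: δ = d·√(n/2) = 0.29 × √(266/2) = 3.3444. Critical value z_{0.1} = 1.282.
Revised power = Φ(δ − 1.282) = Φ(2.063) = 0.9804.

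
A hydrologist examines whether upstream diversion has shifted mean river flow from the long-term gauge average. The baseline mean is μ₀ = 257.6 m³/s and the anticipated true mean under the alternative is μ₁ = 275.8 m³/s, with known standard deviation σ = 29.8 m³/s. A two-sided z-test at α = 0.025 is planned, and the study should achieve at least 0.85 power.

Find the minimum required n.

n = 29

Standardized effect: d = |μ₁ − μ₀| / σ = |275.8 − 257.6| / 29.8 = 0.6107
Set Φ(δ − 2.241) = 0.85; then δ − 2.241 = Φ⁻¹(0.85) = 1.036, giving δ = 3.278.
(The Φ(−δ − z_{α/2}) term is vanishingly small for δ > 0 and is dropped in the standard sample-size formula.)
δ = d·√n ⇒ n = (δ/d)² = (3.278 / 0.6107)² = 28.80.
Round up to the next whole unit.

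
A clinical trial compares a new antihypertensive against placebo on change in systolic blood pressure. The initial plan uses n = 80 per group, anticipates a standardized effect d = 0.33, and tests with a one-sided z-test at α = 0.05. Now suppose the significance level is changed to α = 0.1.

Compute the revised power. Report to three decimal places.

δ = d·√(n/2) = 0.33 × √(80/2) = 2.0871 (unchanged). New critical value: z_{0.1} = 1.282.
Revised power = Φ(δ − 1.282) = Φ(0.806) = 0.7897.

Power ≈ 0.790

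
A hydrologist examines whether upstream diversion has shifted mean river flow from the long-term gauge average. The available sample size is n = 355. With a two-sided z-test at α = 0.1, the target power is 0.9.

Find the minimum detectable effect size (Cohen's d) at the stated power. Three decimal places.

d ≈ 0.155

Required noncentrality: δ = z_{0.05} + z_{0.10} = 1.645 + 1.282 = 2.926.
(Lower-tail contribution to power is negligible for δ > 0.)
δ = d·√n ⇒ d = δ/√n = 2.926/√355 = 0.1553.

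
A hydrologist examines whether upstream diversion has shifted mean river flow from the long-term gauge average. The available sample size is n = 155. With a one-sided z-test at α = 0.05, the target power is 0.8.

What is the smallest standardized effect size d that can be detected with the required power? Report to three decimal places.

Need Φ(δ − 1.645) = 0.8, so δ = 1.645 + 0.842 = 2.486.
δ = d·√n ⇒ d = δ/√n = 2.486/√155 = 0.1997.

d ≈ 0.200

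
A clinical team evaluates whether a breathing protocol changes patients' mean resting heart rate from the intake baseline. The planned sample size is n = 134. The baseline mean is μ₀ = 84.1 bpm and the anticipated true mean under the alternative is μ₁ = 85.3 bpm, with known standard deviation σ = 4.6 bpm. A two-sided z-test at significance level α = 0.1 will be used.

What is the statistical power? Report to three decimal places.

Power ≈ 0.915

Standardized effect: d = |μ₁ − μ₀| / σ = |85.3 − 84.1| / 4.6 = 0.2609
Noncentrality parameter: δ = d·√n = 0.2609 × √134 = 3.0198
Two-sided α = 0.1 → critical value z_{0.05} = 1.645.
Power = Φ(δ − 1.645) + Φ(−δ − 1.645) = Φ(1.375) + Φ(-4.665) = 0.9154 + 0.0000 = 0.9154.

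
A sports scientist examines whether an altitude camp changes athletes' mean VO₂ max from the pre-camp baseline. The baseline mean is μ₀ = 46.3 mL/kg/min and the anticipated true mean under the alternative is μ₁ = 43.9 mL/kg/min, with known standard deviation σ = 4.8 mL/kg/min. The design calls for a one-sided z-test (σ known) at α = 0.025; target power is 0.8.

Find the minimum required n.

n = 32

Standardized effect: d = |μ₁ − μ₀| / σ = |43.9 − 46.3| / 4.8 = 0.5000
For power 0.8 need Φ(δ − z_{0.025}) = 0.8, so δ = z_{0.025} + z_{0.20} = 1.960 + 0.842 = 2.802.
δ = d·√n ⇒ n = (δ/d)² = (2.802 / 0.5000)² = 31.40.
Round up to the next whole unit.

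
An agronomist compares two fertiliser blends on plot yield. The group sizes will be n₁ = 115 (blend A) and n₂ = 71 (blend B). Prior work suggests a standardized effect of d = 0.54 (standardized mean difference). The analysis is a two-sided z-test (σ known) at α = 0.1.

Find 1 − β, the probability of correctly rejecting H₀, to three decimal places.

Noncentrality parameter: δ = d / √(1/n₁ + 1/n₂) = 0.54 / √(1/115 + 1/71) = 3.5778
Two-sided α = 0.1 → critical value z_{0.05} = 1.645.
Power = Φ(δ − 1.645) + Φ(−δ − 1.645) = Φ(1.933) + Φ(-5.223) = 0.9734 + 0.0000 = 0.9734.

Power ≈ 0.973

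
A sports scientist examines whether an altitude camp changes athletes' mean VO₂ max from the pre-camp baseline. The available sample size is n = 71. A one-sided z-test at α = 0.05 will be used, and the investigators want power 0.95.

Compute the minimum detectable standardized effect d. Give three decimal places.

d ≈ 0.390

Need Φ(δ − 1.645) = 0.95, so δ = 1.645 + 1.645 = 3.290.
δ = d·√n ⇒ d = δ/√n = 3.290/√71 = 0.3904.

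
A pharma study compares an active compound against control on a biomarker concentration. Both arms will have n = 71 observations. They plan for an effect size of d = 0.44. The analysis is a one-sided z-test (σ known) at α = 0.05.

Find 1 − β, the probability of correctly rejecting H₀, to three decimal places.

Power ≈ 0.836

Noncentrality parameter: δ = d·√(n/2) = 0.44 × √(71/2) = 2.6216
One-sided α = 0.05 → critical value z_{0.05} = 1.645.
Power = P(Z > 1.645 − δ) = Φ(0.977) = 0.8357.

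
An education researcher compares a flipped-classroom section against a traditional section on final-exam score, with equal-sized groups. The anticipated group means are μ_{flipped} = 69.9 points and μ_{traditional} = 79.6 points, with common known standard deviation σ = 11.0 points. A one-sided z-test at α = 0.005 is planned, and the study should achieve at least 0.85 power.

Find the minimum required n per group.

n = 34 per group

Standardized effect: d = |μ_{flipped} − μ_{traditional}| / σ = |69.9 − 79.6| / 11.0 = 0.8818
Set Φ(δ − 2.576) = 0.85; then δ − 2.576 = Φ⁻¹(0.85) = 1.036, giving δ = 3.612.
δ = d·√(n/2) ⇒ n = 2(δ/d)² = 2 × (3.612 / 0.8818)² = 33.56.
Round up to the next whole unit.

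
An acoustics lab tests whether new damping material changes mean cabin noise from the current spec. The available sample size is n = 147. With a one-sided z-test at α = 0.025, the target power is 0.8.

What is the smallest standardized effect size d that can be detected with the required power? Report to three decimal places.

Required noncentrality: δ = z_{0.025} + z_{0.20} = 1.960 + 0.842 = 2.802.
δ = d·√n ⇒ d = δ/√n = 2.802/√147 = 0.2311.

d ≈ 0.231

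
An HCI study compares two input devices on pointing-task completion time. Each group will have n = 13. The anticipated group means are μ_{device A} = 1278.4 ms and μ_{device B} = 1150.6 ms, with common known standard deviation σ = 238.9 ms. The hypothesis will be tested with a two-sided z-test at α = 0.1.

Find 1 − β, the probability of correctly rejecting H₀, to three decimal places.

Standardized effect: d = |μ_{device A} − μ_{device B}| / σ = |1278.4 − 1150.6| / 238.9 = 0.5350
Noncentrality parameter: δ = d·√(n/2) = 0.5350 × √(13/2) = 1.3639
Two-sided α = 0.1 → critical value z_{0.05} = 1.645.
Power = Φ(δ − 1.645) + Φ(−δ − 1.645) = Φ(-0.281) + Φ(-3.009) = 0.3894 + 0.0013 = 0.3907.

Power ≈ 0.391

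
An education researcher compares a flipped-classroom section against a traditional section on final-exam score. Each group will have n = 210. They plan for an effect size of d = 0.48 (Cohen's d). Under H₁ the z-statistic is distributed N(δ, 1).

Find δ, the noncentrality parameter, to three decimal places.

δ ≈ 4.919

δ = d·√(n/2) = 0.48 × √(210/2) = 4.9185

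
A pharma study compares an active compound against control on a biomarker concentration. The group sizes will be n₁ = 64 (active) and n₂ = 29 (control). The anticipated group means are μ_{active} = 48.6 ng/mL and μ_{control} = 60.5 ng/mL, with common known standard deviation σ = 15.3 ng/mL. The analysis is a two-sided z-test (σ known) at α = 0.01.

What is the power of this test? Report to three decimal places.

Standardized effect: d = |μ_{active} − μ_{control}| / σ = |48.6 − 60.5| / 15.3 = 0.7778
Noncentrality parameter: δ = d / √(1/n₁ + 1/n₂) = 0.7778 / √(1/64 + 1/29) = 3.4746
Critical value for a two-sided test at α = 0.01: z_{α/2} = 2.576.
Power = Φ(δ − 2.576) + Φ(−δ − 2.576) = Φ(0.899) + Φ(-6.050) = 0.8156 + 0.0000 = 0.8156.

Power ≈ 0.816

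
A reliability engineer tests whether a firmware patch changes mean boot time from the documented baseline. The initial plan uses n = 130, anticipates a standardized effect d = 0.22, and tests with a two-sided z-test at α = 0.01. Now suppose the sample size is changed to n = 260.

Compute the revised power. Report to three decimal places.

With n = 260: δ = d·√n = 0.22 × √260 = 3.5474. Critical value z_{0.005} = 2.576.
Revised power = Φ(δ − 2.576) + Φ(−δ − 2.576) = Φ(0.972) + Φ(-6.123) = 0.8344 + 0.0000 = 0.8344.

Power ≈ 0.834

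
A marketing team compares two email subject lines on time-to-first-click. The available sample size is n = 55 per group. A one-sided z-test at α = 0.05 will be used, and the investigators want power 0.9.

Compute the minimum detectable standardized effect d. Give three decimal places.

Required noncentrality: δ = z_{0.05} + z_{0.10} = 1.645 + 1.282 = 2.926.
δ = d·√(n/2) ⇒ d = δ/√(n/2) = 2.926/√(55/2) = 0.5580.

d ≈ 0.558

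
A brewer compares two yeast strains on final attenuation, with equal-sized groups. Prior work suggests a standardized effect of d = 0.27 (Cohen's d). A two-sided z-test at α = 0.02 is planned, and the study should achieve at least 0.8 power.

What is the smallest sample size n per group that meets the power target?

n = 276 per group

For power 0.8 need Φ(δ − z_{0.01}) = 0.8, so δ = z_{0.01} + z_{0.20} = 2.326 + 0.842 = 3.168.
(Ignoring the negligible lower-tail rejection probability gives the usual closed-form inversion.)
δ = d·√(n/2) ⇒ n = 2(δ/d)² = 2 × (3.168 / 0.27)² = 275.34.
Round up to the next whole unit.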